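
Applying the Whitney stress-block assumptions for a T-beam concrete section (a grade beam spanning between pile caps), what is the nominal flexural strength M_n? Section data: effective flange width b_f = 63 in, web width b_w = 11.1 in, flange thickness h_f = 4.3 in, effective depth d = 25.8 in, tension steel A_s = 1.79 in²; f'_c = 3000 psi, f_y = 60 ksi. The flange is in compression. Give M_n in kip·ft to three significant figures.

Tension: T = A_s f_y = 1.79 × 60 = 107.4 kips.
Try a within the flange: a = T/(0.85 f'_c b_f) = 107.4/(0.85 × 3 × 63) = 0.669 in.
Since a = 0.669 ≤ h_f = 4.3 in, the stress block lies entirely in the flange; analyse as a rectangular beam of width b_f.
M_n = T(d − a/2) = 107.4 × (25.8 − 0.3345) = 2735.0 kip·in.
M_n = 2735.0/12 = 227.92 kip·ft.

M_n ≈ 228 kip·ft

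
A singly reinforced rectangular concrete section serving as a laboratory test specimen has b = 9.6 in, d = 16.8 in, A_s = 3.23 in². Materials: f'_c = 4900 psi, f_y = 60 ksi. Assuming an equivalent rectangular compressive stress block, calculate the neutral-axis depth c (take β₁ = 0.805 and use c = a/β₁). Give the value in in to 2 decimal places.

c ≈ 6.02 in

T = A_s f_y = 3.23 × 60 = 193.8 kips.
a = T/(0.85 f'_c b) = 193.8/(0.85 × 4.9 × 9.6) = 4.8469 in.
With β₁ = 0.805, c = a/β₁ = 4.8469/0.805 = 6.02 in.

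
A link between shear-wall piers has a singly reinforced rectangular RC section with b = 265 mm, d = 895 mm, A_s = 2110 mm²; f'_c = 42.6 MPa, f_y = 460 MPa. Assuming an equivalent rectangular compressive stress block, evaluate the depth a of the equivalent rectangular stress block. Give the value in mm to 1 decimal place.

a ≈ 101.2 mm

T = A_s f_y = 2110 × 460 = 970600 N = 970.6 kN.
Setting C = 0.85 f'_c a b equal to T: a = 970600/(0.85 × 42.6 × 265) = 101.2 mm.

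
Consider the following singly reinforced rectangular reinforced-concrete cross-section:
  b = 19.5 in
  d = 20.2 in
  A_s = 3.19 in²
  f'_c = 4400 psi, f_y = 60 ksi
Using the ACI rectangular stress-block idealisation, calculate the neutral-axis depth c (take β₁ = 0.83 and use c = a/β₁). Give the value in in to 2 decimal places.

T = A_s f_y = 3.19 × 60 = 191.4 kips.
a = T/(0.85 f'_c b) = 191.4/(0.85 × 4.4 × 19.5) = 2.6244 in.
With β₁ = 0.83, c = a/β₁ = 2.6244/0.83 = 3.16 in.

c ≈ 3.16 in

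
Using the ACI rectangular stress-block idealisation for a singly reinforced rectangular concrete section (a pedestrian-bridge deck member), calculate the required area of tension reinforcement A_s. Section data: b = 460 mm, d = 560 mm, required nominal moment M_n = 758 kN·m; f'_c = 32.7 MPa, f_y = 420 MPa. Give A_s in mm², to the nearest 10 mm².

A_s ≈ 3600 mm²

With M_n = 0.85 f'_c a b (d − a/2), solve the quadratic for a:
a = d − √(d² − 2M_n/(0.85 f'_c b)) = 560 − √(560² − 2 × 758×10⁶/(0.85 × 32.7 × 460)) = 118.38 mm.
A_s = 0.85 f'_c a b / f_y = 0.85 × 32.7 × 118.38 × 460 / 420 = 3603.7 mm².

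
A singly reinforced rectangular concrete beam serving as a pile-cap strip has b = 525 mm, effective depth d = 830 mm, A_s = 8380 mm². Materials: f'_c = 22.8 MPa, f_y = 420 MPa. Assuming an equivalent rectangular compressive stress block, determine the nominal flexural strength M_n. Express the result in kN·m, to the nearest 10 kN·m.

T = A_s f_y = 8380 × 420 = 3519600 N = 3519.6 kN.
From C = T: a = T/(0.85 f'_c b) = 3519600/(0.85 × 22.8 × 525) = 345.92 mm.
M_n = T(d − a/2) = 3519.6 kN × (830 − 172.96) mm = 2312.52 kN·m.

M_n ≈ 2310 kN·m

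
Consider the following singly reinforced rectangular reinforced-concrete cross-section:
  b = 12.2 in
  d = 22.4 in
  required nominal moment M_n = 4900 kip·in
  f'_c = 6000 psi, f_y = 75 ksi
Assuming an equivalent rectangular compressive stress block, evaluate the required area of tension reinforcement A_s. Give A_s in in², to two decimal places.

From M_n = 0.85 f'_c a b (d − a/2):
a = d − √(d² − 2M_n/(0.85 f'_c b)) = 22.4 − √(22.4² − 2 × 4900/(0.85 × 6 × 12.2)) = 3.846 in.
A_s = 0.85 f'_c a b / f_y = 0.85 × 6 × 3.846 × 12.2 / 75 = 3.191 in².

A_s ≈ 3.19 in²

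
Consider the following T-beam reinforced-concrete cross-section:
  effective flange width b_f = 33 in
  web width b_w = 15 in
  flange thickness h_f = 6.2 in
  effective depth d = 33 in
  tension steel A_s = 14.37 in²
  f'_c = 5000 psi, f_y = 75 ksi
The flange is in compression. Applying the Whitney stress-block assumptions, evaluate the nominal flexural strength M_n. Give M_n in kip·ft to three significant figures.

Tension: T = A_s f_y = 14.37 × 75 = 1077.75 kips.
Try a within the flange: a = T/(0.85 f'_c b_f) = 1077.75/(0.85 × 5 × 33) = 7.684 in.
a = 7.684 > h_f = 6.2 in: the block extends into the web. Split into flange-overhang and web parts.
C_f = 0.85 f'_c (b_f − b_w) h_f = 0.85 × 5 × (33 − 15) × 6.2 = 474.3 kips.
Remaining web compression depth: a_w = (T − C_f)/(0.85 f'_c b_w) = (1077.75 − 474.3)/(0.85 × 5 × 15) = 9.466 in.
M_n = C_f(d − h_f/2) + (T − C_f)(d − a_w/2) = 474.3 × (33 − 3.1) + 603.45 × (33 − 4.733) = 14181.6 + 17057.7 = 31239.3 kip·in.
M_n = 31239.3/12 = 2603.28 kip·ft.

M_n ≈ 2600 kip·ft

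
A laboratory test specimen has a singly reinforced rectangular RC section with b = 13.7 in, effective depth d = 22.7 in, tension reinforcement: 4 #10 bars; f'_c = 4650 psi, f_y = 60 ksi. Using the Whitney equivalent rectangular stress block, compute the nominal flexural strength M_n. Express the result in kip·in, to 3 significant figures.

A_s = 4 × 1.27 = 5.08 in².
T = A_s f_y = 5.08 × 60 = 304.8 kips.
a = T/(0.85 f'_c b) = 304.8/(0.85 × 4.65 × 13.7) = 5.629 in.
M_n = T(d − a/2) = 304.8 × (22.7 − 2.8145) = 6061.1 kip·in.

M_n ≈ 6060 kip·in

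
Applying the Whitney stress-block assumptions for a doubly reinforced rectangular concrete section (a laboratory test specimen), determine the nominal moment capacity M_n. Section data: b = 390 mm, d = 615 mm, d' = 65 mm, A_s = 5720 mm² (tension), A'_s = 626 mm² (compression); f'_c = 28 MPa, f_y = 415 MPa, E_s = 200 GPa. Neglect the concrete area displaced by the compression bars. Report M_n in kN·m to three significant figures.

M_n ≈ 1200 kN·m

Assume both tension and compression steel yield.
Net tension couple steel: A_s − A'_s = 5094 mm².
a = (A_s − A'_s) f_y / (0.85 f'_c b) = 2114010/(0.85 × 28 × 390) = 227.75 mm.
c = a/β₁ = 227.75/0.85 = 267.94 mm; ε'_s = 0.003(c − d')/c = 0.0023 ≥ f_y/E_s = 0.0021, so compression steel does yield.
M_n = (A_s − A'_s) f_y (d − a/2) + A'_s f_y (d − d') = [2114010 × (615 − 113.875) + 259790 × (615 − 65)] × 10⁻⁶ = 1059.38 + 142.88 = 1202.26 kN·m.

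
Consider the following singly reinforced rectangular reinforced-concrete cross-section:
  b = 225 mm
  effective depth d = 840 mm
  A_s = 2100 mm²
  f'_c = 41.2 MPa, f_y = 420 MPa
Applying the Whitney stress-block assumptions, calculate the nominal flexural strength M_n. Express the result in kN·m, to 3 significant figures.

M_n ≈ 692 kN·m

T = A_s f_y = 2100 × 420 = 882000 N = 882 kN.
From C = T: a = T/(0.85 f'_c b) = 882000/(0.85 × 41.2 × 225) = 111.94 mm.
M_n = T(d − a/2) = 882 kN × (840 − 55.97) mm = 691.51 kN·m.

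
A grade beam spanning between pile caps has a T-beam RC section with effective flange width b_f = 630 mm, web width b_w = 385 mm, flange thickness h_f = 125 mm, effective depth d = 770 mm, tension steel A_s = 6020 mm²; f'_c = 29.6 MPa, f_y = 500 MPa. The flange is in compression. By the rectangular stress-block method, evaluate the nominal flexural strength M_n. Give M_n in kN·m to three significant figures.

M_n ≈ 2010 kN·m

Tension: T = A_s f_y = 6020 × 500 = 3010000 N.
Try a within the flange: a = T/(0.85 f'_c b_f) = 3010000/(0.85 × 29.6 × 630) = 189.90 mm.
a = 189.90 > h_f = 125 mm: the block extends into the web. Split into flange-overhang and web parts.
C_f = 0.85 f'_c (b_f − b_w) h_f = 0.85 × 29.6 × (630 − 385) × 125 = 770525 N.
Remaining web compression depth: a_w = (T − C_f)/(0.85 f'_c b_w) = (3010000 − 770525)/(0.85 × 29.6 × 385) = 231.19 mm.
M_n = C_f(d − h_f/2) + (T − C_f)(d − a_w/2) = 770525 × (770 − 62.5) + 2239475 × (770 − 115.595) = 545.15 + 1465.52 = 2010.67 × 10⁶ N·mm.
M_n = 2010.67 kN·m.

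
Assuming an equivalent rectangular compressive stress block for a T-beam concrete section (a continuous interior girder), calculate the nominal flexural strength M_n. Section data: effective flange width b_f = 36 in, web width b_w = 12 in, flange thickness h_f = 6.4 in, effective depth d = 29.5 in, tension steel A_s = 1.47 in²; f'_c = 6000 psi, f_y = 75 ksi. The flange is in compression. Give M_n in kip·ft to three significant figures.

Tension: T = A_s f_y = 1.47 × 75 = 110.25 kips.
Try a within the flange: a = T/(0.85 f'_c b_f) = 110.25/(0.85 × 6 × 36) = 0.600 in.
Since a = 0.600 ≤ h_f = 6.4 in, the stress block lies entirely in the flange; analyse as a rectangular beam of width b_f.
M_n = T(d − a/2) = 110.25 × (29.5 − 0.3) = 3219.3 kip·in.
M_n = 3219.3/12 = 268.28 kip·ft.

M_n ≈ 268 kip·ft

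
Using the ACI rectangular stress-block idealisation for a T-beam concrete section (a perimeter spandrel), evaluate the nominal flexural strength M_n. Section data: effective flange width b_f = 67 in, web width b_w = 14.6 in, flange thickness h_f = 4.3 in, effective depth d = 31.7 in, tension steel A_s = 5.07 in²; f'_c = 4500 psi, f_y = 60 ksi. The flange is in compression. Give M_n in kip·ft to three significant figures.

M_n ≈ 789 kip·ft

Tension: T = A_s f_y = 5.07 × 60 = 304.2 kips.
Try a within the flange: a = T/(0.85 f'_c b_f) = 304.2/(0.85 × 4.5 × 67) = 1.187 in.
Since a = 1.187 ≤ h_f = 4.3 in, the stress block lies entirely in the flange; analyse as a rectangular beam of width b_f.
M_n = T(d − a/2) = 304.2 × (31.7 − 0.5935) = 9462.6 kip·in.
M_n = 9462.6/12 = 788.55 kip·ft.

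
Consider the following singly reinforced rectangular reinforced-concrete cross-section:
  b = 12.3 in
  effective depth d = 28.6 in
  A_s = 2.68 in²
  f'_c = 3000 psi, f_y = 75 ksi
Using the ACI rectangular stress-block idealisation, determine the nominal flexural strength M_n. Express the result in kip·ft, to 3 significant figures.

M_n ≈ 425 kip·ft

T = A_s f_y = 2.68 × 75 = 201 kips.
a = T/(0.85 f'_c b) = 201/(0.85 × 3 × 12.3) = 6.408 in.
M_n = T(d − a/2) = 201 × (28.6 − 3.204) = 5104.6 kip·in = 5104.6/12 = 425.38 kip·ft.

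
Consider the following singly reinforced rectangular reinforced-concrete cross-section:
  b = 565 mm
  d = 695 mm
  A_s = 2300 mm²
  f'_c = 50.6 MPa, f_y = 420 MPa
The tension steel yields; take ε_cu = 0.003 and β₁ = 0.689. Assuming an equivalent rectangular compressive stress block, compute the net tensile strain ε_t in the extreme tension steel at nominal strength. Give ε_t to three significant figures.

a = A_s f_y/(0.85 f'_c b) = 39.75 mm.
β₁ = 0.689, so c = a/β₁ = 39.75/0.689 = 57.69 mm.
From the linear strain diagram with ε_cu = 0.003: ε_t = 0.003 (d − c)/c = 0.003 × (695 − 57.69)/57.69 = 0.0331.
Since ε_t ≥ 0.005, the section is tension-controlled.

ε_t ≈ 0.0331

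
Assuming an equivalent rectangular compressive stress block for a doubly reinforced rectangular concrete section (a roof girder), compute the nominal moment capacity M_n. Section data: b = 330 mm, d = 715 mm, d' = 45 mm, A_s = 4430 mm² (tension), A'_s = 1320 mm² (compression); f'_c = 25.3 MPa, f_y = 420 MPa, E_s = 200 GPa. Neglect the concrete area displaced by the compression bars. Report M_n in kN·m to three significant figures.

Assume both tension and compression steel yield.
Net tension couple steel: A_s − A'_s = 3110 mm².
a = (A_s − A'_s) f_y / (0.85 f'_c b) = 1306200/(0.85 × 25.3 × 330) = 184.06 mm.
c = a/β₁ = 184.06/0.85 = 216.54 mm; ε'_s = 0.003(c − d')/c = 0.0024 ≥ f_y/E_s = 0.0021, so compression steel does yield.
M_n = (A_s − A'_s) f_y (d − a/2) + A'_s f_y (d − d') = [1306200 × (715 − 92.03) + 554400 × (715 − 45)] × 10⁻⁶ = 813.72 + 371.45 = 1185.17 kN·m.

M_n ≈ 1190 kN·m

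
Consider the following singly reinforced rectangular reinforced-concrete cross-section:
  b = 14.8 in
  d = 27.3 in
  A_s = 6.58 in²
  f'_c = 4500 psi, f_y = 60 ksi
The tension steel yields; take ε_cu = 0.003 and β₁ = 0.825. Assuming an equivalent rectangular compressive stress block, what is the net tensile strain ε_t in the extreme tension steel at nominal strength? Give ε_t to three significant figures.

a = A_s f_y/(0.85 f'_c b) = 6.974 in.
β₁ = 0.825, so c = a/β₁ = 6.974/0.825 = 8.453 in.
From the linear strain diagram with ε_cu = 0.003: ε_t = 0.003 (d − c)/c = 0.003 × (27.3 − 8.453)/8.453 = 0.00669.
Since ε_t ≥ 0.005, the section is tension-controlled.

ε_t ≈ 0.00669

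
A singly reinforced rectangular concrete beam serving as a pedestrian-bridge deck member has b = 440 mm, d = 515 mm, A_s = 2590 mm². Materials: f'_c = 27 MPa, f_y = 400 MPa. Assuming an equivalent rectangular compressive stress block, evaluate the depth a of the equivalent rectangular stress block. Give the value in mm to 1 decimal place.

T = A_s f_y = 2590 × 400 = 1036000 N = 1036 kN.
Setting C = 0.85 f'_c a b equal to T: a = 1036000/(0.85 × 27 × 440) = 102.6 mm.

a ≈ 102.6 mm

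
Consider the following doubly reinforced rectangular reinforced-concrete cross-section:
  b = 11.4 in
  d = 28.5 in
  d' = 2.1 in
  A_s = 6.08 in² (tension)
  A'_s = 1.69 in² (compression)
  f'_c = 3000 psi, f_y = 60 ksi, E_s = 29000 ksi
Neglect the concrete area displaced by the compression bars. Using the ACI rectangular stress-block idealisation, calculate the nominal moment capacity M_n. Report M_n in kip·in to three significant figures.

M_n ≈ 8990 kip·in

Assume both steels yield.
a = (A_s − A'_s) f_y/(0.85 f'_c b) = (6.08 − 1.69) × 60/(0.85 × 3 × 11.4) = 9.061 in.
c = a/β₁ = 9.061/0.85 = 10.660 in; ε'_s = 0.003(c − d')/c = 0.0024 ≥ ε_y = 0.0021, so the compression steel yields.
M_n = (A_s − A'_s) f_y (d − a/2) + A'_s f_y (d − d') = 263.4 × (28.5 − 4.5305) + 101.4 × (28.5 − 2.1) = 6313.6 + 2677.0 = 8990.6 kip·in.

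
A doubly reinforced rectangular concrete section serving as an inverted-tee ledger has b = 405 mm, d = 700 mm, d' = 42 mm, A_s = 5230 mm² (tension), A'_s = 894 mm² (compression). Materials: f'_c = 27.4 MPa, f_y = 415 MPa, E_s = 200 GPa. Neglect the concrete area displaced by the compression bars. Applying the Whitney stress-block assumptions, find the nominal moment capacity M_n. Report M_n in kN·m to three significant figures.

Assume both tension and compression steel yield.
Net tension couple steel: A_s − A'_s = 4336 mm².
a = (A_s − A'_s) f_y / (0.85 f'_c b) = 1799440/(0.85 × 27.4 × 405) = 190.77 mm.
c = a/β₁ = 190.77/0.85 = 224.44 mm; ε'_s = 0.003(c − d')/c = 0.0024 ≥ f_y/E_s = 0.0021, so compression steel does yield.
M_n = (A_s − A'_s) f_y (d − a/2) + A'_s f_y (d − d') = [1799440 × (700 − 95.385) + 371010 × (700 − 42)] × 10⁻⁶ = 1087.97 + 244.12 = 1332.09 kN·m.

M_n ≈ 1330 kN·m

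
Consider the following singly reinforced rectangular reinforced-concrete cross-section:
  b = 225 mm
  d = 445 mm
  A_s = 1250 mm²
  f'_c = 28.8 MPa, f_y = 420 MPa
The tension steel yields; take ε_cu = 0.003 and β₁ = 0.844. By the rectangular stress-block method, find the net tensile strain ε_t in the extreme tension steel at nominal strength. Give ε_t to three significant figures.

ε_t ≈ 0.00882

a = A_s f_y/(0.85 f'_c b) = 95.32 mm.
β₁ = 0.844, so c = a/β₁ = 95.32/0.844 = 112.94 mm.
From the linear strain diagram with ε_cu = 0.003: ε_t = 0.003 (d − c)/c = 0.003 × (445 − 112.94)/112.94 = 0.00882.
Since ε_t ≥ 0.005, the section is tension-controlled.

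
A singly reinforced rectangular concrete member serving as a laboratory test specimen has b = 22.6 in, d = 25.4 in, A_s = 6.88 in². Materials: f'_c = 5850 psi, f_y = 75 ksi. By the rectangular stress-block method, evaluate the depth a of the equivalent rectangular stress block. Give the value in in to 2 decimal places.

a ≈ 4.59 in

T = A_s f_y = 6.88 × 75 = 516 kips.
a = T/(0.85 f'_c b) = 516/(0.85 × 5.85 × 22.6) = 4.59 in.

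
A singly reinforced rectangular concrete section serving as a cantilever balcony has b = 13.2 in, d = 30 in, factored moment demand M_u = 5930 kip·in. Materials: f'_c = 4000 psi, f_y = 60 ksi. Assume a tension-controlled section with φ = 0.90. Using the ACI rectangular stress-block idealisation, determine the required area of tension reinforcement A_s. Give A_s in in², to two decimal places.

M_n = M_u/φ = 5930/0.90 = 6588.89 kip·in.
From M_n = 0.85 f'_c a b (d − a/2):
a = d − √(d² − 2M_n/(0.85 f'_c b)) = 30 − √(30² − 2 × 6588.89/(0.85 × 4 × 13.2)) = 5.375 in.
A_s = 0.85 f'_c a b / f_y = 0.85 × 4 × 5.375 × 13.2 / 60 = 4.021 in².

A_s ≈ 4.02 in²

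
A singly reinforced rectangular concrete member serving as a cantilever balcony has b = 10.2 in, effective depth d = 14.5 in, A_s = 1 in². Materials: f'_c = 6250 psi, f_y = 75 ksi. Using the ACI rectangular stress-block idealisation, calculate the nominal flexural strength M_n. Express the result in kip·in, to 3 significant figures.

M_n ≈ 1040 kip·in

T = A_s f_y = 1 × 75 = 75 kips.
a = T/(0.85 f'_c b) = 75/(0.85 × 6.25 × 10.2) = 1.384 in.
M_n = T(d − a/2) = 75 × (14.5 − 0.692) = 1035.6 kip·in.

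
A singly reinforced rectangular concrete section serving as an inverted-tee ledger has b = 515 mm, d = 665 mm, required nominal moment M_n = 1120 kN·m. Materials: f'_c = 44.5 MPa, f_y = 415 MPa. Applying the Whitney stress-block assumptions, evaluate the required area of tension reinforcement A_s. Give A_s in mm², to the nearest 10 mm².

With M_n = 0.85 f'_c a b (d − a/2), solve the quadratic for a:
a = d − √(d² − 2M_n/(0.85 f'_c b)) = 665 − √(665² − 2 × 1120×10⁶/(0.85 × 44.5 × 515)) = 92.96 mm.
A_s = 0.85 f'_c a b / f_y = 0.85 × 44.5 × 92.96 × 515 / 415 = 4363.5 mm².

A_s ≈ 4360 mm²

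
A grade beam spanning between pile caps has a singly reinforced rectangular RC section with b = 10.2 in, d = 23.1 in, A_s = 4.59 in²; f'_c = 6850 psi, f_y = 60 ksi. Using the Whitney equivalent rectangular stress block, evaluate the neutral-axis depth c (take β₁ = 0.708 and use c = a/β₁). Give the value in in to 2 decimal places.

c ≈ 6.55 in

T = A_s f_y = 4.59 × 60 = 275.4 kips.
a = T/(0.85 f'_c b) = 275.4/(0.85 × 6.85 × 10.2) = 4.6372 in.
With β₁ = 0.708, c = a/β₁ = 4.6372/0.708 = 6.55 in.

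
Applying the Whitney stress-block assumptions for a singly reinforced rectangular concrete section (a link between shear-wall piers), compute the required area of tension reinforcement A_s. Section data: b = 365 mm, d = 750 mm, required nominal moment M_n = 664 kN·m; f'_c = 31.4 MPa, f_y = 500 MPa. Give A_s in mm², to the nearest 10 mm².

A_s ≈ 1890 mm²

With M_n = 0.85 f'_c a b (d − a/2), solve the quadratic for a:
a = d − √(d² − 2M_n/(0.85 f'_c b)) = 750 − √(750² − 2 × 664×10⁶/(0.85 × 31.4 × 365)) = 97.17 mm.
A_s = 0.85 f'_c a b / f_y = 0.85 × 31.4 × 97.17 × 365 / 500 = 1893.2 mm².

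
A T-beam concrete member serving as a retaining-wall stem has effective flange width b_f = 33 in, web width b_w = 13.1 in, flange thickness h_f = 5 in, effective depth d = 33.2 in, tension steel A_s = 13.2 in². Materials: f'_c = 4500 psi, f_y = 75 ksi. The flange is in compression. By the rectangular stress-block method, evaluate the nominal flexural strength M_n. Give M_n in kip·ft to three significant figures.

Tension: T = A_s f_y = 13.2 × 75 = 990 kips.
Try a within the flange: a = T/(0.85 f'_c b_f) = 990/(0.85 × 4.5 × 33) = 7.843 in.
a = 7.843 > h_f = 5 in: the block extends into the web. Split into flange-overhang and web parts.
C_f = 0.85 f'_c (b_f − b_w) h_f = 0.85 × 4.5 × (33 − 13.1) × 5 = 380.6 kips.
Remaining web compression depth: a_w = (T − C_f)/(0.85 f'_c b_w) = (990 − 380.6)/(0.85 × 4.5 × 13.1) = 12.162 in.
M_n = C_f(d − h_f/2) + (T − C_f)(d − a_w/2) = 380.6 × (33.2 − 2.5) + 609.4 × (33.2 − 6.081) = 11684.4 + 16526.3 = 28210.7 kip·in.
M_n = 28210.7/12 = 2350.89 kip·ft.

M_n ≈ 2350 kip·ft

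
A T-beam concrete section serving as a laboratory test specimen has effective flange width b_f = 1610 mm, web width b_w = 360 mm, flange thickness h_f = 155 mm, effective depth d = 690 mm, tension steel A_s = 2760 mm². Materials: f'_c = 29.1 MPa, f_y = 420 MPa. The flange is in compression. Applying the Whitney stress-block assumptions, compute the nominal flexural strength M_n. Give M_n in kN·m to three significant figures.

M_n ≈ 783 kN·m

Tension: T = A_s f_y = 2760 × 420 = 1159200 N.
Try a within the flange: a = T/(0.85 f'_c b_f) = 1159200/(0.85 × 29.1 × 1610) = 29.11 mm.
Since a = 29.11 ≤ h_f = 155 mm, the stress block lies entirely in the flange; analyse as a rectangular beam of width b_f.
M_n = T(d − a/2) = 1159200 × (690 − 14.555) = 782.98 × 10⁶ N·mm.
M_n = 782.98 kN·m.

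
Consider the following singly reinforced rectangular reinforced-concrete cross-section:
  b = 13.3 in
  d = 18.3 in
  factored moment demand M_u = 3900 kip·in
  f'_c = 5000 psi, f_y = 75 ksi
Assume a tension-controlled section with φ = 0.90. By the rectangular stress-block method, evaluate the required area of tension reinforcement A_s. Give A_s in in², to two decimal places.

M_n = M_u/φ = 3900/0.90 = 4333.33 kip·in.
From M_n = 0.85 f'_c a b (d − a/2):
a = d − √(d² − 2M_n/(0.85 f'_c b)) = 18.3 − √(18.3² − 2 × 4333.33/(0.85 × 5 × 13.3)) = 4.825 in.
A_s = 0.85 f'_c a b / f_y = 0.85 × 5 × 4.825 × 13.3 / 75 = 3.636 in².

A_s ≈ 3.64 in²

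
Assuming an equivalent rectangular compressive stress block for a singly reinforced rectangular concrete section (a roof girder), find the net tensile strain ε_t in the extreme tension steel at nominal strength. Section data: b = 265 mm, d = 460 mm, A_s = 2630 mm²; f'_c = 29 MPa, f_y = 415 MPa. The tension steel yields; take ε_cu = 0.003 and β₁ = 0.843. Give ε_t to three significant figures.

ε_t ≈ 0.00396

a = A_s f_y/(0.85 f'_c b) = 167.09 mm.
β₁ = 0.843, so c = a/β₁ = 167.09/0.843 = 198.21 mm.
From the linear strain diagram with ε_cu = 0.003: ε_t = 0.003 (d − c)/c = 0.003 × (460 − 198.21)/198.21 = 0.00396.
ε_t < 0.004 — the section is over-reinforced for flexure under ACI limits.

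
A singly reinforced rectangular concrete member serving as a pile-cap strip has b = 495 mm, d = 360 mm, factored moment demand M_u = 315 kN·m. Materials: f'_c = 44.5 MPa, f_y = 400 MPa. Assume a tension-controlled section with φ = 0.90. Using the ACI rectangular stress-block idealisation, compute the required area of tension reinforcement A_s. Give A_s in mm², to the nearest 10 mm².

M_n = M_u/φ = 315/0.90 = 350 kN·m.
With M_n = 0.85 f'_c a b (d − a/2), solve the quadratic for a:
a = d − √(d² − 2M_n/(0.85 f'_c b)) = 360 − √(360² − 2 × 350×10⁶/(0.85 × 44.5 × 495)) = 56.33 mm.
A_s = 0.85 f'_c a b / f_y = 0.85 × 44.5 × 56.33 × 495 / 400 = 2636.7 mm².

A_s ≈ 2640 mm²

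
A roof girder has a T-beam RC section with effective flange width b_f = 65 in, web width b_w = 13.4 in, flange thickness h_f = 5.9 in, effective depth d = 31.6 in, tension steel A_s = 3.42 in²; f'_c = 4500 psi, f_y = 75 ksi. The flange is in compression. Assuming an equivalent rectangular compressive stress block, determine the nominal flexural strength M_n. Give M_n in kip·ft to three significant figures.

Tension: T = A_s f_y = 3.42 × 75 = 256.5 kips.
Try a within the flange: a = T/(0.85 f'_c b_f) = 256.5/(0.85 × 4.5 × 65) = 1.032 in.
Since a = 1.032 ≤ h_f = 5.9 in, the stress block lies entirely in the flange; analyse as a rectangular beam of width b_f.
M_n = T(d − a/2) = 256.5 × (31.6 − 0.516) = 7973.0 kip·in.
M_n = 7973.0/12 = 664.42 kip·ft.

M_n ≈ 664 kip·ft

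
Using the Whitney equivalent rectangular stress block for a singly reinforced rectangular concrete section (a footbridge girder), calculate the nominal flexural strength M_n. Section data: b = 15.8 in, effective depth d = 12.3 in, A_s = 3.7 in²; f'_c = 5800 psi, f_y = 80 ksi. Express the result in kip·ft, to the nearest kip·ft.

M_n ≈ 257 kip·ft

T = A_s f_y = 3.7 × 80 = 296 kips.
a = T/(0.85 f'_c b) = 296/(0.85 × 5.8 × 15.8) = 3.800 in.
M_n = T(d − a/2) = 296 × (12.3 − 1.9) = 3078.4 kip·in = 3078.4/12 = 256.53 kip·ft.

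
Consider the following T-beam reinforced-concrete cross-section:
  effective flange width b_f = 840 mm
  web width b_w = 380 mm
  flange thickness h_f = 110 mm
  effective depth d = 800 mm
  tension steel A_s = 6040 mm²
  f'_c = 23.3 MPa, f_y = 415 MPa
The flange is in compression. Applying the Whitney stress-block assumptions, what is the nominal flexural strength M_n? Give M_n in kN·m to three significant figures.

Tension: T = A_s f_y = 6040 × 415 = 2506600 N.
Try a within the flange: a = T/(0.85 f'_c b_f) = 2506600/(0.85 × 23.3 × 840) = 150.67 mm.
a = 150.67 > h_f = 110 mm: the block extends into the web. Split into flange-overhang and web parts.
C_f = 0.85 f'_c (b_f − b_w) h_f = 0.85 × 23.3 × (840 − 380) × 110 = 1002133 N.
Remaining web compression depth: a_w = (T − C_f)/(0.85 f'_c b_w) = (2506600 − 1002133)/(0.85 × 23.3 × 380) = 199.91 mm.
M_n = C_f(d − h_f/2) + (T − C_f)(d − a_w/2) = 1002133 × (800 − 55) + 1504467 × (800 − 99.955) = 746.59 + 1053.19 = 1799.78 × 10⁶ N·mm.
M_n = 1799.78 kN·m.

M_n ≈ 1800 kN·m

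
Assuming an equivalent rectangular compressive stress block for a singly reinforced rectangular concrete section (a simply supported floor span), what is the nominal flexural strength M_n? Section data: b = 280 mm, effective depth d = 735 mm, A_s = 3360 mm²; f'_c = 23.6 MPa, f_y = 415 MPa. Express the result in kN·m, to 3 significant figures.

T = A_s f_y = 3360 × 415 = 1394400 N = 1394.4 kN.
From C = T: a = T/(0.85 f'_c b) = 1394400/(0.85 × 23.6 × 280) = 248.26 mm.
M_n = T(d − a/2) = 1394.4 kN × (735 − 124.13) mm = 851.80 kN·m.

M_n ≈ 852 kN·m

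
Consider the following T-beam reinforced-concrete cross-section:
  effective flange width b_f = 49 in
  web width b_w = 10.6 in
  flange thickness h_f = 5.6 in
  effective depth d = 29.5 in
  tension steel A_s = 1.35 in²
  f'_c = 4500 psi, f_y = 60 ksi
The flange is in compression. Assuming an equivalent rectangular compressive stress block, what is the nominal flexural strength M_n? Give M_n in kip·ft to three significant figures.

Tension: T = A_s f_y = 1.35 × 60 = 81 kips.
Try a within the flange: a = T/(0.85 f'_c b_f) = 81/(0.85 × 4.5 × 49) = 0.432 in.
Since a = 0.432 ≤ h_f = 5.6 in, the stress block lies entirely in the flange; analyse as a rectangular beam of width b_f.
M_n = T(d − a/2) = 81 × (29.5 − 0.216) = 2372.0 kip·in.
M_n = 2372.0/12 = 197.67 kip·ft.

M_n ≈ 198 kip·ft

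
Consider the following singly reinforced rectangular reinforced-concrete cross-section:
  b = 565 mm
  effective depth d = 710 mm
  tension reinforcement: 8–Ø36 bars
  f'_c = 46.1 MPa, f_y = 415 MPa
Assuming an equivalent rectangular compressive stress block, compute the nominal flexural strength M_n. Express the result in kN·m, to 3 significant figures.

M_n ≈ 2140 kN·m

A_s = 8 × 1018 = 8144 mm².
T = A_s f_y = 8144 × 415 = 3379760 N = 3379.76 kN.
From C = T: a = T/(0.85 f'_c b) = 3379760/(0.85 × 46.1 × 565) = 152.66 mm.
M_n = T(d − a/2) = 3379.76 kN × (710 − 76.33) mm = 2141.65 kN·m.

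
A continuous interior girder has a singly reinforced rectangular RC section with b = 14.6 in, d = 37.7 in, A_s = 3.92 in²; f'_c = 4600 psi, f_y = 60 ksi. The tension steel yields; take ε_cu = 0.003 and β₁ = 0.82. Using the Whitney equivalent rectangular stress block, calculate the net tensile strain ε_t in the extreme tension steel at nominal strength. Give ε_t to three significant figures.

ε_t ≈ 0.0195

a = A_s f_y/(0.85 f'_c b) = 4.120 in.
β₁ = 0.82, so c = a/β₁ = 4.120/0.82 = 5.024 in.
From the linear strain diagram with ε_cu = 0.003: ε_t = 0.003 (d − c)/c = 0.003 × (37.7 − 5.024)/5.024 = 0.0195.
Since ε_t ≥ 0.005, the section is tension-controlled.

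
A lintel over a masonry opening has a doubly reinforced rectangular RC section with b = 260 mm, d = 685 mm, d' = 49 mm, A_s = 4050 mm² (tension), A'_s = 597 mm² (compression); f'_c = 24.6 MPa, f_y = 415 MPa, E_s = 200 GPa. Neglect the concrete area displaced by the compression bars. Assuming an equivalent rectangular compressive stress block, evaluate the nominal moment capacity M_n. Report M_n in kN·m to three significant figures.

M_n ≈ 950 kN·m

Assume both tension and compression steel yield.
Net tension couple steel: A_s − A'_s = 3453 mm².
a = (A_s − A'_s) f_y / (0.85 f'_c b) = 1432995/(0.85 × 24.6 × 260) = 263.58 mm.
c = a/β₁ = 263.58/0.85 = 310.09 mm; ε'_s = 0.003(c − d')/c = 0.0025 ≥ f_y/E_s = 0.0021, so compression steel does yield.
M_n = (A_s − A'_s) f_y (d − a/2) + A'_s f_y (d − d') = [1432995 × (685 − 131.79) + 247755 × (685 − 49)] × 10⁻⁶ = 792.75 + 157.57 = 950.32 kN·m.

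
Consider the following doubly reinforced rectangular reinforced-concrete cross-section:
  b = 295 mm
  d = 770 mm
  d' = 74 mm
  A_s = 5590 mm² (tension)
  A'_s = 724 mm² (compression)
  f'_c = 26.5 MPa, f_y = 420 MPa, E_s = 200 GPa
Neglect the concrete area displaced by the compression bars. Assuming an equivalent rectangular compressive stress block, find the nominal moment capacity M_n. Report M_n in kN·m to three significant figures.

M_n ≈ 1470 kN·m

Assume both tension and compression steel yield.
Net tension couple steel: A_s − A'_s = 4866 mm².
a = (A_s − A'_s) f_y / (0.85 f'_c b) = 2043720/(0.85 × 26.5 × 295) = 307.56 mm.
c = a/β₁ = 307.56/0.85 = 361.84 mm; ε'_s = 0.003(c − d')/c = 0.0024 ≥ f_y/E_s = 0.0021, so compression steel does yield.
M_n = (A_s − A'_s) f_y (d − a/2) + A'_s f_y (d − d') = [2043720 × (770 − 153.78) + 304080 × (770 − 74)] × 10⁻⁶ = 1259.38 + 211.64 = 1471.02 kN·m.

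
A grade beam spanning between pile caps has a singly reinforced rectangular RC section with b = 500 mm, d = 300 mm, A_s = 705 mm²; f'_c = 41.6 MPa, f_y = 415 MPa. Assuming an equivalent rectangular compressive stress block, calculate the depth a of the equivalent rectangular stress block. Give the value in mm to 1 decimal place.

a ≈ 16.5 mm

T = A_s f_y = 705 × 415 = 292575 N = 292.575 kN.
Setting C = 0.85 f'_c a b equal to T: a = 292575/(0.85 × 41.6 × 500) = 16.5 mm.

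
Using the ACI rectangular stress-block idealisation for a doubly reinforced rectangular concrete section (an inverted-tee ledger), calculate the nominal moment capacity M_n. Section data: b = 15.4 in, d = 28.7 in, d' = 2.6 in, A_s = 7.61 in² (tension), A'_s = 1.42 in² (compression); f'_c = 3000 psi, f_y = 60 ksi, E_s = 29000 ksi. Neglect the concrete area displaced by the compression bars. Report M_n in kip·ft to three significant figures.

Assume both steels yield.
a = (A_s − A'_s) f_y/(0.85 f'_c b) = (7.61 − 1.42) × 60/(0.85 × 3 × 15.4) = 9.458 in.
c = a/β₁ = 9.458/0.85 = 11.127 in; ε'_s = 0.003(c − d')/c = 0.0023 ≥ ε_y = 0.0021, so the compression steel yields.
M_n = (A_s − A'_s) f_y (d − a/2) + A'_s f_y (d − d') = 371.4 × (28.7 − 4.729) + 85.2 × (28.7 − 2.6) = 8902.8 + 2223.7 = 11126.5 kip·in = 11126.5/12 = 927.21 kip·ft.

M_n ≈ 927 kip·ft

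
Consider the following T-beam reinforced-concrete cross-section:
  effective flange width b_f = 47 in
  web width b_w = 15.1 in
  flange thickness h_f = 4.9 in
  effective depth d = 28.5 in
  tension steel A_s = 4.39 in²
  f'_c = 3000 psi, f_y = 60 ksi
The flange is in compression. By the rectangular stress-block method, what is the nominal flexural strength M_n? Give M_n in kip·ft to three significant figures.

M_n ≈ 601 kip·ft

Tension: T = A_s f_y = 4.39 × 60 = 263.4 kips.
Try a within the flange: a = T/(0.85 f'_c b_f) = 263.4/(0.85 × 3 × 47) = 2.198 in.
Since a = 2.198 ≤ h_f = 4.9 in, the stress block lies entirely in the flange; analyse as a rectangular beam of width b_f.
M_n = T(d − a/2) = 263.4 × (28.5 − 1.099) = 7217.4 kip·in.
M_n = 7217.4/12 = 601.45 kip·ft.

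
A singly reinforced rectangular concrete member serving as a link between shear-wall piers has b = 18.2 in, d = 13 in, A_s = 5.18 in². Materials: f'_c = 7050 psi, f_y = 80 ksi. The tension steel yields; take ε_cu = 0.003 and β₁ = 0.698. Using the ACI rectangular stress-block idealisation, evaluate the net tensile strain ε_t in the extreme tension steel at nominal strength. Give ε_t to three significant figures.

a = A_s f_y/(0.85 f'_c b) = 3.800 in.
β₁ = 0.698, so c = a/β₁ = 3.800/0.698 = 5.444 in.
From the linear strain diagram with ε_cu = 0.003: ε_t = 0.003 (d − c)/c = 0.003 × (13 − 5.444)/5.444 = 0.00416.
ε_t is between 0.004 and 0.005 — transition zone.

ε_t ≈ 0.00416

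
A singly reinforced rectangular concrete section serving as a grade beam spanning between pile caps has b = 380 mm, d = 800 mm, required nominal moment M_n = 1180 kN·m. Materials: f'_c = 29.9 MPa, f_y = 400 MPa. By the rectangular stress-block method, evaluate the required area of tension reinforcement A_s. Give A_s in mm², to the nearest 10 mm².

With M_n = 0.85 f'_c a b (d − a/2), solve the quadratic for a:
a = d − √(d² − 2M_n/(0.85 f'_c b)) = 800 − √(800² − 2 × 1180×10⁶/(0.85 × 29.9 × 380)) = 171.00 mm.
A_s = 0.85 f'_c a b / f_y = 0.85 × 29.9 × 171.00 × 380 / 400 = 4128.7 mm².

A_s ≈ 4130 mm²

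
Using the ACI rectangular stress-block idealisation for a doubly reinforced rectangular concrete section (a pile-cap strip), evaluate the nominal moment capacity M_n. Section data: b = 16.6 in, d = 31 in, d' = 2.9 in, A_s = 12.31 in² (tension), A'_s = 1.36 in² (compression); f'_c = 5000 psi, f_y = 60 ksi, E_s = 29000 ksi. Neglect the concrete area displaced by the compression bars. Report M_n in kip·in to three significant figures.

M_n ≈ 19600 kip·in

Assume both steels yield.
a = (A_s − A'_s) f_y/(0.85 f'_c b) = (12.31 − 1.36) × 60/(0.85 × 5 × 16.6) = 9.313 in.
c = a/β₁ = 9.313/0.8 = 11.641 in; ε'_s = 0.003(c − d')/c = 0.0023 ≥ ε_y = 0.0021, so the compression steel yields.
M_n = (A_s − A'_s) f_y (d − a/2) + A'_s f_y (d − d') = 657 × (31 − 4.6565) + 81.6 × (31 − 2.9) = 17307.7 + 2293.0 = 19600.7 kip·in.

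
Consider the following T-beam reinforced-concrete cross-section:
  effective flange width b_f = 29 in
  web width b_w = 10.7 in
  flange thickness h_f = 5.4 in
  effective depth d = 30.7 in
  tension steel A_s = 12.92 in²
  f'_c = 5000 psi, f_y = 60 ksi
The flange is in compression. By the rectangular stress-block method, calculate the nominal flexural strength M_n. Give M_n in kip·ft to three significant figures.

M_n ≈ 1770 kip·ft

Tension: T = A_s f_y = 12.92 × 60 = 775.2 kips.
Try a within the flange: a = T/(0.85 f'_c b_f) = 775.2/(0.85 × 5 × 29) = 6.290 in.
a = 6.290 > h_f = 5.4 in: the block extends into the web. Split into flange-overhang and web parts.
C_f = 0.85 f'_c (b_f − b_w) h_f = 0.85 × 5 × (29 − 10.7) × 5.4 = 420.0 kips.
Remaining web compression depth: a_w = (T − C_f)/(0.85 f'_c b_w) = (775.2 − 420.0)/(0.85 × 5 × 10.7) = 7.811 in.
M_n = C_f(d − h_f/2) + (T − C_f)(d − a_w/2) = 420.0 × (30.7 − 2.7) + 355.2 × (30.7 − 3.9055) = 11760.0 + 9517.4 = 21277.4 kip·in.
M_n = 21277.4/12 = 1773.12 kip·ft.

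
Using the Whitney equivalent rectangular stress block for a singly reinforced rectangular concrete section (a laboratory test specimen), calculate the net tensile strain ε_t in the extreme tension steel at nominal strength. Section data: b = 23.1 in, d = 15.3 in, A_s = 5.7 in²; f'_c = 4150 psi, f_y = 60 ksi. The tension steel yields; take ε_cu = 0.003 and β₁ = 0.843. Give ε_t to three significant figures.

a = A_s f_y/(0.85 f'_c b) = 4.197 in.
β₁ = 0.843, so c = a/β₁ = 4.197/0.843 = 4.979 in.
From the linear strain diagram with ε_cu = 0.003: ε_t = 0.003 (d − c)/c = 0.003 × (15.3 − 4.979)/4.979 = 0.00622.
Since ε_t ≥ 0.005, the section is tension-controlled.

ε_t ≈ 0.00622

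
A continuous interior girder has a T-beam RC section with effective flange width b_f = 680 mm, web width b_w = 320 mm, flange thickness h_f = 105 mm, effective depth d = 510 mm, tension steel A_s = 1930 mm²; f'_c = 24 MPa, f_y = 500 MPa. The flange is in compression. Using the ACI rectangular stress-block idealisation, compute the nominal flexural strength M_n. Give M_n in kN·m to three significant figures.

Tension: T = A_s f_y = 1930 × 500 = 965000 N.
Try a within the flange: a = T/(0.85 f'_c b_f) = 965000/(0.85 × 24 × 680) = 69.56 mm.
Since a = 69.56 ≤ h_f = 105 mm, the stress block lies entirely in the flange; analyse as a rectangular beam of width b_f.
M_n = T(d − a/2) = 965000 × (510 − 34.78) = 458.59 × 10⁶ N·mm.
M_n = 458.59 kN·m.

M_n ≈ 459 kN·m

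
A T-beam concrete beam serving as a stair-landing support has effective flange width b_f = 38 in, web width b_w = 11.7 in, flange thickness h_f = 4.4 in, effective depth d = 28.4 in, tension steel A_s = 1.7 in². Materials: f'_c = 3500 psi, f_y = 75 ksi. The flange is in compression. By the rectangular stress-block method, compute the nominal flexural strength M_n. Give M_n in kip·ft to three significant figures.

M_n ≈ 296 kip·ft

Tension: T = A_s f_y = 1.7 × 75 = 127.5 kips.
Try a within the flange: a = T/(0.85 f'_c b_f) = 127.5/(0.85 × 3.5 × 38) = 1.128 in.
Since a = 1.128 ≤ h_f = 4.4 in, the stress block lies entirely in the flange; analyse as a rectangular beam of width b_f.
M_n = T(d − a/2) = 127.5 × (28.4 − 0.564) = 3549.1 kip·in.
M_n = 3549.1/12 = 295.76 kip·ft.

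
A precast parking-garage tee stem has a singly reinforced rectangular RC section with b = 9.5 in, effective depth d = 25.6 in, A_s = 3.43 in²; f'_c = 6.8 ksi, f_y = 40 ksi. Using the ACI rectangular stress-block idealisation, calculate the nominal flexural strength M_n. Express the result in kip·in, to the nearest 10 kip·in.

M_n ≈ 3340 kip·in

T = A_s f_y = 3.43 × 40 = 137.2 kips.
a = T/(0.85 f'_c b) = 137.2/(0.85 × 6.8 × 9.5) = 2.499 in.
M_n = T(d − a/2) = 137.2 × (25.6 − 1.2495) = 3340.9 kip·in.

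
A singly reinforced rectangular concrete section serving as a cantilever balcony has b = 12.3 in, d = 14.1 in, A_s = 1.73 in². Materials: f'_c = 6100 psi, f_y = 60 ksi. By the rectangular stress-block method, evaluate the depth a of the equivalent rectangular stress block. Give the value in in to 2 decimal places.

T = A_s f_y = 1.73 × 60 = 103.8 kips.
a = T/(0.85 f'_c b) = 103.8/(0.85 × 6.1 × 12.3) = 1.63 in.

a ≈ 1.63 in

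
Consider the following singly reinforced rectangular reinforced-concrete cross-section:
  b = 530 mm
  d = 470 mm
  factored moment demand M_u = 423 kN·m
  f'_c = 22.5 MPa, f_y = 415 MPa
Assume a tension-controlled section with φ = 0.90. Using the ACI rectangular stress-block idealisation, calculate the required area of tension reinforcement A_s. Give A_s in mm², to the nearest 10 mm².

M_n = M_u/φ = 423/0.90 = 470 kN·m.
With M_n = 0.85 f'_c a b (d − a/2), solve the quadratic for a:
a = d − √(d² − 2M_n/(0.85 f'_c b)) = 470 − √(470² − 2 × 470×10⁶/(0.85 × 22.5 × 530)) = 112.00 mm.
A_s = 0.85 f'_c a b / f_y = 0.85 × 22.5 × 112.00 × 530 / 415 = 2735.6 mm².

A_s ≈ 2740 mm²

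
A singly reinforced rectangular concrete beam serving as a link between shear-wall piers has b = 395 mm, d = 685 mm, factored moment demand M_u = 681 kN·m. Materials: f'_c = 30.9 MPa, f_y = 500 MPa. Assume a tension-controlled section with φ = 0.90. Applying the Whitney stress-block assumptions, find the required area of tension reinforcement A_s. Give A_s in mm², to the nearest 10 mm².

M_n = M_u/φ = 681/0.90 = 756.667 kN·m.
With M_n = 0.85 f'_c a b (d − a/2), solve the quadratic for a:
a = d − √(d² − 2M_n/(0.85 f'_c b)) = 685 − √(685² − 2 × 756.667×10⁶/(0.85 × 30.9 × 395)) = 116.36 mm.
A_s = 0.85 f'_c a b / f_y = 0.85 × 30.9 × 116.36 × 395 / 500 = 2414.4 mm².

A_s ≈ 2410 mm²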